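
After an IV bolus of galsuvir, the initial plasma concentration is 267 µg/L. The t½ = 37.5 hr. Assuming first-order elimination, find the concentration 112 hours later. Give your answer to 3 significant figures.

k = ln 2 / 37.5 = 0.01848 hr⁻¹
112 hr is 2.987 half-lives, so C = 267 × (1/2)^2.987 = 267 × 0.1262 ≈ 33.7 µg/L

33.7 µg/L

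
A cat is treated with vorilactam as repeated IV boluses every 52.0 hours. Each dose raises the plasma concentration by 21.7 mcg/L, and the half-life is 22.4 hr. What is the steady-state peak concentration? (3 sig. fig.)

k = ln 2 / 22.4 = 0.03094 hr⁻¹
Fraction remaining after one interval: e^(−kτ) = e^(−0.03094 × 52.0) = 0.2001
R = 1 / (1 − 0.2001) = 1.250
Css,max = 21.7 × 1.250 ≈ 27.1 mcg/L

27.1 mcg/L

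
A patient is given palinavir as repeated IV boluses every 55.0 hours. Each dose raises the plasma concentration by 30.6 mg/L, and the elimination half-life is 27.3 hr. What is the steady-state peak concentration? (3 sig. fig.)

40.7 mg/L

k = ln 2 / 27.3 = 0.02539 hr⁻¹
Fraction remaining after one interval: e^(−kτ) = e^(−0.02539 × 55.0) = 0.2475
R = 1 / (1 − 0.2475) = 1.329
Css,max = 30.6 × 1.329 ≈ 40.7 mg/L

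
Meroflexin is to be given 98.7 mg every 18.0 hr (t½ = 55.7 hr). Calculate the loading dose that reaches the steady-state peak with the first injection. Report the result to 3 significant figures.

k = ln 2 / 55.7 = 0.01244 hr⁻¹
Accumulation ratio R = 1 / (1 − e^(−kτ)) = 1 / (1 − e^(−0.01244×18.0)) = 1 / (1 − 0.7993) = 4.983
Loading dose = maintenance dose × R = 98.7 × 4.983 ≈ 492 mg

492 mg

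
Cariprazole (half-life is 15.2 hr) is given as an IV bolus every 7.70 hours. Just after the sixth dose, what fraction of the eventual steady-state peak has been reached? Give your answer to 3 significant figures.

0.878

k = ln 2 / 15.2 = 0.04560 hr⁻¹
f_n = 1 − e^(−nkτ) = 1 − e^(−6 × 0.04560 × 7.70) = 1 − e^(−2.107) = 1 − 0.1216 ≈ 0.878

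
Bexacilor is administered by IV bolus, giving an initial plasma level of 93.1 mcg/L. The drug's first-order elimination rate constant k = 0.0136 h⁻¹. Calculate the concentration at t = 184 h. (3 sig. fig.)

7.62 mcg/L

C(t) = C₀ e^(−kt) = 93.1 × e^(−0.01360 × 184) = 93.1 × e^(−2.502) = 93.1 × 0.08189 ≈ 7.62 mcg/L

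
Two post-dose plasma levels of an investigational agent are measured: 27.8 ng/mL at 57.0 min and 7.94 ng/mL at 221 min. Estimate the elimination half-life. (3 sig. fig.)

k = ln(C₁/C₂) / (t₂ − t₁) = ln(27.8/7.94) / (221 − 57.0)
  = 1.253 / 164.0 = 0.007641 min⁻¹
t½ = ln 2 / k = ln 2 / 0.007641 ≈ 90.7 minutes

90.7 minutes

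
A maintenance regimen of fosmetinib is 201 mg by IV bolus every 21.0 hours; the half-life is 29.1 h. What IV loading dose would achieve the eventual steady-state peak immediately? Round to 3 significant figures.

k = ln 2 / 29.1 = 0.02382 h⁻¹
Accumulation ratio R = 1 / (1 − e^(−kτ)) = 1 / (1 − e^(−0.02382×21.0)) = 1 / (1 − 0.6064) = 2.541
Loading dose = maintenance dose × R = 201 × 2.541 ≈ 511 mg

511 mg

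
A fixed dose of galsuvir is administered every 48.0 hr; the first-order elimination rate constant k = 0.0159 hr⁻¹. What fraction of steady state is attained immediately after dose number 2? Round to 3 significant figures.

f_n = 1 − e^(−nkτ) = 1 − e^(−2 × 0.01590 × 48.0) = 1 − e^(−1.526) = 1 − 0.2173 ≈ 0.783

0.783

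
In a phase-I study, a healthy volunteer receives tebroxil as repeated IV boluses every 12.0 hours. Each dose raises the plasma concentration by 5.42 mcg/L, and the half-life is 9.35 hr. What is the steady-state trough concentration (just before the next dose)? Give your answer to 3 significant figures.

3.78 mcg/L

k = ln 2 / 9.35 = 0.07413 hr⁻¹
Fraction remaining after one interval: e^(−kτ) = e^(−0.07413 × 12.0) = 0.4108
R = 1 / (1 − 0.4108) = 1.697
Css,max = 5.42 × 1.697 = 9.199 mcg/L
Css,min = Css,max × e^(−kτ) = 9.199 × 0.4108 ≈ 3.78 mcg/L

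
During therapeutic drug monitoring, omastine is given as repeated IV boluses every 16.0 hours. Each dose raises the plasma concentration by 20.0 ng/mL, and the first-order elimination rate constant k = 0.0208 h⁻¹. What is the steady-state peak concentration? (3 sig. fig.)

70.6 ng/mL

Fraction remaining after one interval: e^(−kτ) = e^(−0.02080 × 16.0) = 0.7169
R = 1 / (1 − 0.7169) = 3.532
Css,max = 20.0 × 3.532 ≈ 70.6 ng/mL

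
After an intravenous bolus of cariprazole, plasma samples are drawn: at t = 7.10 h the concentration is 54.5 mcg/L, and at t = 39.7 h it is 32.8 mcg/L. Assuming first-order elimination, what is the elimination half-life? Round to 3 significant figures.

k = ln(C₁/C₂) / (t₂ − t₁) = ln(54.5/32.8) / (39.7 − 7.10)
  = 0.5078 / 32.60 = 0.01558 h⁻¹
t½ = ln 2 / k = ln 2 / 0.01558 ≈ 44.5 hours

44.5 hours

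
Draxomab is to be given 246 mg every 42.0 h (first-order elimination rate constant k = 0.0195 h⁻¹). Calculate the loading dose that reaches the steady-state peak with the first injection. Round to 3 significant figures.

440 mg

Accumulation ratio R = 1 / (1 − e^(−kτ)) = 1 / (1 − e^(−0.01950×42.0)) = 1 / (1 − 0.4409) = 1.789
Loading dose = maintenance dose × R = 246 × 1.789 ≈ 440 mg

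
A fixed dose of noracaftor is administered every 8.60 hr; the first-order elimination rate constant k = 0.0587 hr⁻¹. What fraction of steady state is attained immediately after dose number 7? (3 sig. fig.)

0.971

f_n = 1 − e^(−nkτ) = 1 − e^(−7 × 0.05870 × 8.60) = 1 − e^(−3.534) = 1 − 0.02920 ≈ 0.971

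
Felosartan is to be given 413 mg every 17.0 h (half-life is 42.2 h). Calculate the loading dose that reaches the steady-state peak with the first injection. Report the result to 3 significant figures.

k = ln 2 / 42.2 = 0.01643 h⁻¹
Accumulation ratio R = 1 / (1 − e^(−kτ)) = 1 / (1 − e^(−0.01643×17.0)) = 1 / (1 − 0.7564) = 4.105
Loading dose = maintenance dose × R = 413 × 4.105 ≈ 1700 mg

1700 mg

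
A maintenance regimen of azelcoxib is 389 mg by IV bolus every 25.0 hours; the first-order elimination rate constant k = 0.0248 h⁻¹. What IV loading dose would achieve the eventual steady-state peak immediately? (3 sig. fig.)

Accumulation ratio R = 1 / (1 − e^(−kτ)) = 1 / (1 − e^(−0.02480×25.0)) = 1 / (1 − 0.5379) = 2.164
Loading dose = maintenance dose × R = 389 × 2.164 ≈ 842 mg

842 mg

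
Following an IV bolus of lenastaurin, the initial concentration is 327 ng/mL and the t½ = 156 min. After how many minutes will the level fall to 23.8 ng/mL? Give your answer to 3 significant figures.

590 minutes

k = ln 2 / 156 = 0.004443 min⁻¹
C(t) = C₀ e^(−kt)  ⇒  t = ln(C₀/C) / k
t = ln(327/23.8) / 0.004443 = 2.620 / 0.004443 ≈ 590 minutes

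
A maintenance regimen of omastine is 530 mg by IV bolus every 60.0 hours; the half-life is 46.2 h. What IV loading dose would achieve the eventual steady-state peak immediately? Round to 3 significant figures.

893 mg

k = ln 2 / 46.2 = 0.01500 h⁻¹
Accumulation ratio R = 1 / (1 − e^(−kτ)) = 1 / (1 − e^(−0.01500×60.0)) = 1 / (1 − 0.4065) = 1.685
Loading dose = maintenance dose × R = 530 × 1.685 ≈ 893 mg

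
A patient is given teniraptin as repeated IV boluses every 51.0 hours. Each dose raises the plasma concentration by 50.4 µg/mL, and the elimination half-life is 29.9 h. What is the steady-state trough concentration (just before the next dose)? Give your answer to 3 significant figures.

k = ln 2 / 29.9 = 0.02318 h⁻¹
Fraction remaining after one interval: e^(−kτ) = e^(−0.02318 × 51.0) = 0.3066
R = 1 / (1 − 0.3066) = 1.442
Css,max = 50.4 × 1.442 = 72.68 µg/mL
Css,min = Css,max × e^(−kτ) = 72.68 × 0.3066 ≈ 22.3 µg/mL

22.3 µg/mL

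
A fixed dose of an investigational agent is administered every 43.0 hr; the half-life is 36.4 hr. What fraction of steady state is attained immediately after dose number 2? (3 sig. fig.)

0.806

k = ln 2 / 36.4 = 0.01904 hr⁻¹
f_n = 1 − e^(−nkτ) = 1 − e^(−2 × 0.01904 × 43.0) = 1 − e^(−1.638) = 1 − 0.1944 ≈ 0.806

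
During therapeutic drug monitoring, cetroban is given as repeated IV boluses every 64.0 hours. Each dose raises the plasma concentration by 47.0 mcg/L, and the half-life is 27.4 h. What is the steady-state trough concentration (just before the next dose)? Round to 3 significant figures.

11.6 mcg/L

k = ln 2 / 27.4 = 0.02530 h⁻¹
Fraction remaining after one interval: e^(−kτ) = e^(−0.02530 × 64.0) = 0.1981
R = 1 / (1 − 0.1981) = 1.247
Css,max = 47.0 × 1.247 = 58.61 mcg/L
Css,min = Css,max × e^(−kτ) = 58.61 × 0.1981 ≈ 11.6 mcg/L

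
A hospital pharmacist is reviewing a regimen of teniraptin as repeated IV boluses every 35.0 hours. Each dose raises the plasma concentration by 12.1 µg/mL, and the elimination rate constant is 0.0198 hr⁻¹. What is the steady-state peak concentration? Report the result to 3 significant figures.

Fraction remaining after one interval: e^(−kτ) = e^(−0.01980 × 35.0) = 0.5001
R = 1 / (1 − 0.5001) = 2.000
Css,max = 12.1 × 2.000 ≈ 24.2 µg/mL

24.2 µg/mL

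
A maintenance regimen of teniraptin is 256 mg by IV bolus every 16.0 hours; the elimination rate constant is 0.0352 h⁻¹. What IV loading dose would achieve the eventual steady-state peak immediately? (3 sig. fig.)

Accumulation ratio R = 1 / (1 − e^(−kτ)) = 1 / (1 − e^(−0.03520×16.0)) = 1 / (1 − 0.5694) = 2.322
Loading dose = maintenance dose × R = 256 × 2.322 ≈ 594 mg

594 mg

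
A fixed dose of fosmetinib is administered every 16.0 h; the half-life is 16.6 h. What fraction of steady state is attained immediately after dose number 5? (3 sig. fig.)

0.965

k = ln 2 / 16.6 = 0.04176 h⁻¹
f_n = 1 − e^(−nkτ) = 1 − e^(−5 × 0.04176 × 16.0) = 1 − e^(−3.340) = 1 − 0.03542 ≈ 0.965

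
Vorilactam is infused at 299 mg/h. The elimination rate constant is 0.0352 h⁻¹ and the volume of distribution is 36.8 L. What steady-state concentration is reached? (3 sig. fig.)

CL = k · V = 0.0352 × 36.8 = 1.295 L/h
Css = rate / CL = 299 / 1.295 ≈ 231 mg/L

231 mg/L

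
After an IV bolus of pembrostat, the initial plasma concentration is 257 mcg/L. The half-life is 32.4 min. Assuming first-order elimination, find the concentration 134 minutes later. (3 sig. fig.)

k = ln 2 / 32.4 = 0.02139 min⁻¹
134 min is 4.136 half-lives, so C = 257 × (1/2)^4.136 = 257 × 0.05689 ≈ 14.6 mcg/L

14.6 mcg/L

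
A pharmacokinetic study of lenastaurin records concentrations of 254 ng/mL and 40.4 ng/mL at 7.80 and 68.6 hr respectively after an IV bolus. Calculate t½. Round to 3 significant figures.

22.9 hours

k = ln(C₁/C₂) / (t₂ − t₁) = ln(254/40.4) / (68.6 − 7.80)
  = 1.839 / 60.80 = 0.03024 hr⁻¹
t½ = ln 2 / k = ln 2 / 0.03024 ≈ 22.9 hours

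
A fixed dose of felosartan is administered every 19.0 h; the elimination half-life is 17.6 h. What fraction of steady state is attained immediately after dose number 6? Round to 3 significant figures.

0.989

k = ln 2 / 17.6 = 0.03938 h⁻¹
f_n = 1 − e^(−nkτ) = 1 − e^(−6 × 0.03938 × 19.0) = 1 − e^(−4.490) = 1 − 0.01122 ≈ 0.989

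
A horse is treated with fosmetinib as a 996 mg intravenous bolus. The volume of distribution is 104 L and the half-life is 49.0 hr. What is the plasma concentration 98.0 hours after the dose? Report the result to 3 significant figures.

C₀ = dose / V = 996 / 104 = 9.577 µg/mL
k = ln 2 / 49.0 = 0.01415 hr⁻¹
C(t) = C₀ e^(−kt) = 9.577 × e^(−0.01415 × 98.0) = 9.577 × e^(−1.386) = 9.577 × 0.2500 ≈ 2.39 µg/mL

2.39 µg/mL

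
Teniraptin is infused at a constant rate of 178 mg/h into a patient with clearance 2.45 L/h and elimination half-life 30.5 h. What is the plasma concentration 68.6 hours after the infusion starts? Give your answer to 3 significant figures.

57.4 µg/mL

Css = rate / CL = 178 / 2.45 = 72.65 µg/mL
k = ln 2 / 30.5 = 0.02273 h⁻¹
C(t) = Css (1 − e^(−kt)) = 72.65 × (1 − e^(−1.559)) = 72.65 × 0.7897 ≈ 57.4 µg/mL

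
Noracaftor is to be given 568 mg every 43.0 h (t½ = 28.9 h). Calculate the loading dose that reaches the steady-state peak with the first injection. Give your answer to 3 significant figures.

883 mg

k = ln 2 / 28.9 = 0.02398 h⁻¹
Accumulation ratio R = 1 / (1 − e^(−kτ)) = 1 / (1 − e^(−0.02398×43.0)) = 1 / (1 − 0.3565) = 1.554
Loading dose = maintenance dose × R = 568 × 1.554 ≈ 883 mg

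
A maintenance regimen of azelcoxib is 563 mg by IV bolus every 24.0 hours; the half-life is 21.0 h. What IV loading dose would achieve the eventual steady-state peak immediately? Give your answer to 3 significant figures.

k = ln 2 / 21.0 = 0.03301 h⁻¹
Accumulation ratio R = 1 / (1 − e^(−kτ)) = 1 / (1 − e^(−0.03301×24.0)) = 1 / (1 − 0.4529) = 1.828
Loading dose = maintenance dose × R = 563 × 1.828 ≈ 1030 mg

1030 mg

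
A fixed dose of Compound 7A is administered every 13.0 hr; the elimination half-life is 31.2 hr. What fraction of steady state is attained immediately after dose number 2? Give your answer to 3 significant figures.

0.439

k = ln 2 / 31.2 = 0.02222 hr⁻¹
f_n = 1 − e^(−nkτ) = 1 − e^(−2 × 0.02222 × 13.0) = 1 − e^(−0.5776) = 1 − 0.5612 ≈ 0.439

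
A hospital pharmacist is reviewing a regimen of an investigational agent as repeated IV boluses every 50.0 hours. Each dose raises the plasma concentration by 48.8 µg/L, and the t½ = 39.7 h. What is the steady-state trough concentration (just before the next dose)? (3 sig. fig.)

k = ln 2 / 39.7 = 0.01746 h⁻¹
Fraction remaining after one interval: e^(−kτ) = e^(−0.01746 × 50.0) = 0.4177
R = 1 / (1 − 0.4177) = 1.717
Css,max = 48.8 × 1.717 = 83.81 µg/L
Css,min = Css,max × e^(−kτ) = 83.81 × 0.4177 ≈ 35.0 µg/L

35.0 µg/L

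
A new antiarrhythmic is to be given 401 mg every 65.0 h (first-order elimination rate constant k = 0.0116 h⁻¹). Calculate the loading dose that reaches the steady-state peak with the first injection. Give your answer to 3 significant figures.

Accumulation ratio R = 1 / (1 − e^(−kτ)) = 1 / (1 − e^(−0.01160×65.0)) = 1 / (1 − 0.4705) = 1.889
Loading dose = maintenance dose × R = 401 × 1.889 ≈ 757 mg

757 mg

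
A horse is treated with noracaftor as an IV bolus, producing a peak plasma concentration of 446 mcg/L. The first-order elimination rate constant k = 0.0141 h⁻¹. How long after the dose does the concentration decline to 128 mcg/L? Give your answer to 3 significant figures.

88.5 hours

C(t) = C₀ e^(−kt)  ⇒  t = ln(C₀/C) / k
t = ln(446/128) / 0.01410 = 1.248 / 0.01410 ≈ 88.5 hours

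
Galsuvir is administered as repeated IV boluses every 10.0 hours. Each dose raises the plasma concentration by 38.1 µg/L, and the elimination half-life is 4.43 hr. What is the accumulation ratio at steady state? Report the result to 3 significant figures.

k = ln 2 / 4.43 = 0.1565 hr⁻¹
Fraction remaining after one interval: e^(−kτ) = e^(−0.1565 × 10.0) = 0.2092
R = 1 / (1 − 0.2092) = 1 / 0.7908 ≈ 1.26

1.26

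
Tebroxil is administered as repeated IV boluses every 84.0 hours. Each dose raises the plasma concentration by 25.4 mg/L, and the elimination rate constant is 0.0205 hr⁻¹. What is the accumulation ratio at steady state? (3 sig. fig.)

Fraction remaining after one interval: e^(−kτ) = e^(−0.02050 × 84.0) = 0.1787
R = 1 / (1 − 0.1787) = 1 / 0.8213 ≈ 1.22

1.22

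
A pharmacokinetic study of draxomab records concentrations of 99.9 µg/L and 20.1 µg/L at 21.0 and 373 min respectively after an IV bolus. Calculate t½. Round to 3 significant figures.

k = ln(C₁/C₂) / (t₂ − t₁) = ln(99.9/20.1) / (373 − 21.0)
  = 1.603 / 352.0 = 0.004555 min⁻¹
t½ = ln 2 / k = ln 2 / 0.004555 ≈ 152 minutes

152 minutes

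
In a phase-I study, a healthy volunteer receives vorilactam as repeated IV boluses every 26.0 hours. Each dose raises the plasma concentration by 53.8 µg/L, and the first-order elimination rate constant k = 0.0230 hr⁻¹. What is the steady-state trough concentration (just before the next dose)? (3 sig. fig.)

65.7 µg/L

Fraction remaining after one interval: e^(−kτ) = e^(−0.02300 × 26.0) = 0.5499
R = 1 / (1 − 0.5499) = 2.222
Css,max = 53.8 × 2.222 = 119.5 µg/L
Css,min = Css,max × e^(−kτ) = 119.5 × 0.5499 ≈ 65.7 µg/L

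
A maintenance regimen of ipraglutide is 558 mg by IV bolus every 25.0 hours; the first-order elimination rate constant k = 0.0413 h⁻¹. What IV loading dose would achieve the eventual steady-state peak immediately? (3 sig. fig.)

Accumulation ratio R = 1 / (1 − e^(−kτ)) = 1 / (1 − e^(−0.04130×25.0)) = 1 / (1 − 0.3561) = 1.553
Loading dose = maintenance dose × R = 558 × 1.553 ≈ 867 mg

867 mg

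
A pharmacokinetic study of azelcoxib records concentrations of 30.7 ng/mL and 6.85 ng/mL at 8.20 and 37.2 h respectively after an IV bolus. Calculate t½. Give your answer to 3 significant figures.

13.4 hours

k = ln(C₁/C₂) / (t₂ − t₁) = ln(30.7/6.85) / (37.2 − 8.20)
  = 1.500 / 29.00 = 0.05172 h⁻¹
t½ = ln 2 / k = ln 2 / 0.05172 ≈ 13.4 hours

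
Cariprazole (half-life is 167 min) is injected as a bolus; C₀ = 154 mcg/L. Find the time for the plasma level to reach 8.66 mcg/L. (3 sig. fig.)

k = ln 2 / 167 = 0.004151 min⁻¹
C(t) = C₀ e^(−kt)  ⇒  t = ln(C₀/C) / k
t = ln(154/8.66) / 0.004151 = 2.878 / 0.004151 ≈ 693 minutes

693 minutes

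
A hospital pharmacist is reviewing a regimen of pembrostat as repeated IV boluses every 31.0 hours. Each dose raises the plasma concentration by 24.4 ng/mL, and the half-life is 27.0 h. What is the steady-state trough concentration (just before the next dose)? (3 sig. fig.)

k = ln 2 / 27.0 = 0.02567 h⁻¹
Fraction remaining after one interval: e^(−kτ) = e^(−0.02567 × 31.0) = 0.4512
R = 1 / (1 − 0.4512) = 1.822
Css,max = 24.4 × 1.822 = 44.46 ng/mL
Css,min = Css,max × e^(−kτ) = 44.46 × 0.4512 ≈ 20.1 ng/mL

20.1 ng/mL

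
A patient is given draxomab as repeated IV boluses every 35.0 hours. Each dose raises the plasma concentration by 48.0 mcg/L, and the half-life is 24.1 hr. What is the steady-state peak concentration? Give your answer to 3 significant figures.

75.6 mcg/L

k = ln 2 / 24.1 = 0.02876 hr⁻¹
Fraction remaining after one interval: e^(−kτ) = e^(−0.02876 × 35.0) = 0.3654
R = 1 / (1 − 0.3654) = 1.576
Css,max = 48.0 × 1.576 ≈ 75.6 mcg/L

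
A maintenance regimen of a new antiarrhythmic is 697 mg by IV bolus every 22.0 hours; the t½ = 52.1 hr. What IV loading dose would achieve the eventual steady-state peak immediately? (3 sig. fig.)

k = ln 2 / 52.1 = 0.01330 hr⁻¹
Accumulation ratio R = 1 / (1 − e^(−kτ)) = 1 / (1 − e^(−0.01330×22.0)) = 1 / (1 − 0.7463) = 3.941
Loading dose = maintenance dose × R = 697 × 3.941 ≈ 2750 mg

2750 mg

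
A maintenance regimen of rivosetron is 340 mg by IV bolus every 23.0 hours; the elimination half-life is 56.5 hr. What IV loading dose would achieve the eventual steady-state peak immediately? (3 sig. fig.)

1380 mg

k = ln 2 / 56.5 = 0.01227 hr⁻¹
Accumulation ratio R = 1 / (1 − e^(−kτ)) = 1 / (1 − e^(−0.01227×23.0)) = 1 / (1 − 0.7541) = 4.067
Loading dose = maintenance dose × R = 340 × 4.067 ≈ 1380 mg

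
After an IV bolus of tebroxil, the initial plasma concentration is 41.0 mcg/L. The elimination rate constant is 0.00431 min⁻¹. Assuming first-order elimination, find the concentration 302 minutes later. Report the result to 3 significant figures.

C(t) = C₀ e^(−kt) = 41.0 × e^(−0.004310 × 302) = 41.0 × e^(−1.302) = 41.0 × 0.2721 ≈ 11.2 mcg/L

11.2 mcg/L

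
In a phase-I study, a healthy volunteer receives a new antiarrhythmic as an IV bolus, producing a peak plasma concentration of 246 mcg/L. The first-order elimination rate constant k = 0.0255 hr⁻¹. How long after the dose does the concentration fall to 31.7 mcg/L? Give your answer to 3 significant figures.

80.4 hours

C(t) = C₀ e^(−kt)  ⇒  t = ln(C₀/C) / k
t = ln(246/31.7) / 0.02550 = 2.049 / 0.02550 ≈ 80.4 hours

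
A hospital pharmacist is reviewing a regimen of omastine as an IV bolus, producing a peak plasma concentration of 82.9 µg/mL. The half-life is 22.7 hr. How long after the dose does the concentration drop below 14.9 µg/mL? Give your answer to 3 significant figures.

56.2 hours

k = ln 2 / 22.7 = 0.03054 hr⁻¹
C(t) = C₀ e^(−kt)  ⇒  t = ln(C₀/C) / k
t = ln(82.9/14.9) / 0.03054 = 1.716 / 0.03054 ≈ 56.2 hours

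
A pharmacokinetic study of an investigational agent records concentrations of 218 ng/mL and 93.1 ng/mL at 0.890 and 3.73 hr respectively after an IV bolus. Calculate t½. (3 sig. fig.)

2.31 hours

k = ln(C₁/C₂) / (t₂ − t₁) = ln(218/93.1) / (3.73 − 0.890)
  = 0.8508 / 2.840 = 0.2996 hr⁻¹
t½ = ln 2 / k = ln 2 / 0.2996 ≈ 2.31 hours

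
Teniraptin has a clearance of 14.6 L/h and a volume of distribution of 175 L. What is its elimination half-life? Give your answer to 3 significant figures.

8.31 hours

k = CL / V = 14.6 / 175 = 0.08343 h⁻¹
t½ = ln 2 / k = ln 2 / 0.08343 ≈ 8.31 hours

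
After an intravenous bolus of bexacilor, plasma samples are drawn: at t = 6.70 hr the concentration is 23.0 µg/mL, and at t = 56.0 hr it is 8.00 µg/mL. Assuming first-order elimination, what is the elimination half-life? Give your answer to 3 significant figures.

32.4 hours

k = ln(C₁/C₂) / (t₂ − t₁) = ln(23.0/8.00) / (56.0 − 6.70)
  = 1.056 / 49.30 = 0.02142 hr⁻¹
t½ = ln 2 / k = ln 2 / 0.02142 ≈ 32.4 hours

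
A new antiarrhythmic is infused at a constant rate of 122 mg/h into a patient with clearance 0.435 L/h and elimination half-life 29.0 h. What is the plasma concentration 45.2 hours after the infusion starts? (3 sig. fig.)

185 µg/mL

Css = rate / CL = 122 / 0.435 = 280.5 µg/mL
k = ln 2 / 29.0 = 0.02390 h⁻¹
C(t) = Css (1 − e^(−kt)) = 280.5 × (1 − e^(−1.080)) = 280.5 × 0.6605 ≈ 185 µg/mL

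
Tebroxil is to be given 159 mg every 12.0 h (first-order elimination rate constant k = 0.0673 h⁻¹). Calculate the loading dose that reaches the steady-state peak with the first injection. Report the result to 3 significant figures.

Accumulation ratio R = 1 / (1 − e^(−kτ)) = 1 / (1 − e^(−0.06730×12.0)) = 1 / (1 − 0.4459) = 1.805
Loading dose = maintenance dose × R = 159 × 1.805 ≈ 287 mg

287 mg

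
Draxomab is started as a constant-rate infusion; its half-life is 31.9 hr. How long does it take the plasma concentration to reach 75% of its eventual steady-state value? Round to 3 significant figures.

k = ln 2 / 31.9 = 0.02173 hr⁻¹
f = 1 − e^(−kt)  ⇒  t = −ln(1 − f) / k
t = −ln(1 − 0.75) / 0.02173 = 1.386 / 0.02173 ≈ 63.8 hours

63.8 hours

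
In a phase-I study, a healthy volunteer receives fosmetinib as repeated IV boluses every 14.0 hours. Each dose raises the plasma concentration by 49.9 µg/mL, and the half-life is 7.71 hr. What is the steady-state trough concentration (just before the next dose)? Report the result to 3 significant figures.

k = ln 2 / 7.71 = 0.08990 hr⁻¹
Fraction remaining after one interval: e^(−kτ) = e^(−0.08990 × 14.0) = 0.2840
R = 1 / (1 − 0.2840) = 1.397
Css,max = 49.9 × 1.397 = 69.70 µg/mL
Css,min = Css,max × e^(−kτ) = 69.70 × 0.2840 ≈ 19.8 µg/mL

19.8 µg/mL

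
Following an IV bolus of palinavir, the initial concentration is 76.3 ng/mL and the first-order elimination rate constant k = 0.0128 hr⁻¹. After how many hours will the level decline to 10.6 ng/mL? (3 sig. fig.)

154 hours

C(t) = C₀ e^(−kt)  ⇒  t = ln(C₀/C) / k
t = ln(76.3/10.6) / 0.01280 = 1.974 / 0.01280 ≈ 154 hours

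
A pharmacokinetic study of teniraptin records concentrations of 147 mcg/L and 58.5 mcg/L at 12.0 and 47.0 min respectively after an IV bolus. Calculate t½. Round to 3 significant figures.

k = ln(C₁/C₂) / (t₂ − t₁) = ln(147/58.5) / (47.0 − 12.0)
  = 0.9214 / 35.00 = 0.02633 min⁻¹
t½ = ln 2 / k = ln 2 / 0.02633 ≈ 26.3 minutes

26.3 minutes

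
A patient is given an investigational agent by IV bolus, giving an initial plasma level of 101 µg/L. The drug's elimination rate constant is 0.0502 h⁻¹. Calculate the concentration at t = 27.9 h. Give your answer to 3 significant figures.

24.9 µg/L

C(t) = C₀ e^(−kt) = 101 × e^(−0.05020 × 27.9) = 101 × e^(−1.401) = 101 × 0.2465 ≈ 24.9 µg/L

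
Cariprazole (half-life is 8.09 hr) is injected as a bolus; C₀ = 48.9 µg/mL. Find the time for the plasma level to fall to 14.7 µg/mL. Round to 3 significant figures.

14.0 hours

k = ln 2 / 8.09 = 0.08568 hr⁻¹
C(t) = C₀ e^(−kt)  ⇒  t = ln(C₀/C) / k
t = ln(48.9/14.7) / 0.08568 = 1.202 / 0.08568 ≈ 14.0 hours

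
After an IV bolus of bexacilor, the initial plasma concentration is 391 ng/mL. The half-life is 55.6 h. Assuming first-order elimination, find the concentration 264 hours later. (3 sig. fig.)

14.5 ng/mL

k = ln 2 / 55.6 = 0.01247 h⁻¹
264 h is 4.748 half-lives, so C = 391 × (1/2)^4.748 = 391 × 0.03721 ≈ 14.5 ng/mL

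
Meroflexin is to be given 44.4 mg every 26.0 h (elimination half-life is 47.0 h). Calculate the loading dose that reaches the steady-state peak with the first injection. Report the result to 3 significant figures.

k = ln 2 / 47.0 = 0.01475 h⁻¹
Accumulation ratio R = 1 / (1 − e^(−kτ)) = 1 / (1 − e^(−0.01475×26.0)) = 1 / (1 − 0.6815) = 3.140
Loading dose = maintenance dose × R = 44.4 × 3.140 ≈ 139 mg

139 mg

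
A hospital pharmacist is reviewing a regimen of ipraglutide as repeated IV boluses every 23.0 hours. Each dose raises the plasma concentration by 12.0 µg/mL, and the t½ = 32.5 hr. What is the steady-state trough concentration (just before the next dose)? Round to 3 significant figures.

19.0 µg/mL

k = ln 2 / 32.5 = 0.02133 hr⁻¹
Fraction remaining after one interval: e^(−kτ) = e^(−0.02133 × 23.0) = 0.6123
R = 1 / (1 − 0.6123) = 2.579
Css,max = 12.0 × 2.579 = 30.95 µg/mL
Css,min = Css,max × e^(−kτ) = 30.95 × 0.6123 ≈ 19.0 µg/mL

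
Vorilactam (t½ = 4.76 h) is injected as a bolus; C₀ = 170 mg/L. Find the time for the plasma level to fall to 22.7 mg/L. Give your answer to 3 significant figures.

k = ln 2 / 4.76 = 0.1456 h⁻¹
C(t) = C₀ e^(−kt)  ⇒  t = ln(C₀/C) / k
t = ln(170/22.7) / 0.1456 = 2.013 / 0.1456 ≈ 13.8 hours

13.8 hours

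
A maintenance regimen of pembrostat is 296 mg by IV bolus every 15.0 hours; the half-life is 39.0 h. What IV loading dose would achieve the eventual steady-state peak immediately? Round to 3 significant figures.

1260 mg

k = ln 2 / 39.0 = 0.01777 h⁻¹
Accumulation ratio R = 1 / (1 − e^(−kτ)) = 1 / (1 − e^(−0.01777×15.0)) = 1 / (1 − 0.7660) = 4.273
Loading dose = maintenance dose × R = 296 × 4.273 ≈ 1260 mg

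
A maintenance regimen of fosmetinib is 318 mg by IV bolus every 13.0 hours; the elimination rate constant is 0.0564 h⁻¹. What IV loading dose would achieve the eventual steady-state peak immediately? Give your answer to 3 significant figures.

612 mg

Accumulation ratio R = 1 / (1 − e^(−kτ)) = 1 / (1 − e^(−0.05640×13.0)) = 1 / (1 − 0.4804) = 1.924
Loading dose = maintenance dose × R = 318 × 1.924 ≈ 612 mg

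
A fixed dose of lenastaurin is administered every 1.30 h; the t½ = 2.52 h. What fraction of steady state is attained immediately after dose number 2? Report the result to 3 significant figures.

k = ln 2 / 2.52 = 0.2751 h⁻¹
f_n = 1 − e^(−nkτ) = 1 − e^(−2 × 0.2751 × 1.30) = 1 − e^(−0.7152) = 1 − 0.4891 ≈ 0.511

0.511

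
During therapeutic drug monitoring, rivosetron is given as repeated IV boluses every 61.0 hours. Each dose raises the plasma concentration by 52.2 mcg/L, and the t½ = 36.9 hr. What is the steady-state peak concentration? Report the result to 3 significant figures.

76.5 mcg/L

k = ln 2 / 36.9 = 0.01878 hr⁻¹
Fraction remaining after one interval: e^(−kτ) = e^(−0.01878 × 61.0) = 0.3180
R = 1 / (1 − 0.3180) = 1.466
Css,max = 52.2 × 1.466 ≈ 76.5 mcg/L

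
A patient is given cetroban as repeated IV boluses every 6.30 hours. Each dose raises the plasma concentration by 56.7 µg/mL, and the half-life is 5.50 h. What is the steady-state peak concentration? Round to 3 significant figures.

103 µg/mL

k = ln 2 / 5.50 = 0.1260 h⁻¹
Fraction remaining after one interval: e^(−kτ) = e^(−0.1260 × 6.30) = 0.4520
R = 1 / (1 − 0.4520) = 1.825
Css,max = 56.7 × 1.825 ≈ 103 µg/mL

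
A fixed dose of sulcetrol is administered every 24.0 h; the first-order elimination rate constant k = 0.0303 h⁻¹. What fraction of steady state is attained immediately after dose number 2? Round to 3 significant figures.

0.766

f_n = 1 − e^(−nkτ) = 1 − e^(−2 × 0.03030 × 24.0) = 1 − e^(−1.454) = 1 − 0.2335 ≈ 0.766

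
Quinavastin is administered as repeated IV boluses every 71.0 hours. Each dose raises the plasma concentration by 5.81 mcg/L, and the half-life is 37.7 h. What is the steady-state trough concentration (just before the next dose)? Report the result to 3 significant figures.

2.16 mcg/L

k = ln 2 / 37.7 = 0.01839 h⁻¹
Fraction remaining after one interval: e^(−kτ) = e^(−0.01839 × 71.0) = 0.2711
R = 1 / (1 − 0.2711) = 1.372
Css,max = 5.81 × 1.372 = 7.971 mcg/L
Css,min = Css,max × e^(−kτ) = 7.971 × 0.2711 ≈ 2.16 mcg/L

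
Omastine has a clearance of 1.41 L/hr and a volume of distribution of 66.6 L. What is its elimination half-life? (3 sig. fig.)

32.7 hours

k = CL / V = 1.41 / 66.6 = 0.02117 hr⁻¹
t½ = ln 2 / k = ln 2 / 0.02117 ≈ 32.7 hours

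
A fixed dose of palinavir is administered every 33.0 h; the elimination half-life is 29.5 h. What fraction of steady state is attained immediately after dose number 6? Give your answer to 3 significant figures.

k = ln 2 / 29.5 = 0.02350 h⁻¹
f_n = 1 − e^(−nkτ) = 1 − e^(−6 × 0.02350 × 33.0) = 1 − e^(−4.652) = 1 − 0.009540 ≈ 0.990

0.990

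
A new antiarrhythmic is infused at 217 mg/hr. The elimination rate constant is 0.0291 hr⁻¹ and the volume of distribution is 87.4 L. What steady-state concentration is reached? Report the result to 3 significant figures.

85.3 µg/mL

CL = k · V = 0.0291 × 87.4 = 2.543 L/hr
Css = rate / CL = 217 / 2.543 ≈ 85.3 µg/mL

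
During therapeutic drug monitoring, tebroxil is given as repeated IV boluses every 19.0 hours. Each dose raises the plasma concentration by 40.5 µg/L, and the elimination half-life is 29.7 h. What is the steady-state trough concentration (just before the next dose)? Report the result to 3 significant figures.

72.6 µg/L

k = ln 2 / 29.7 = 0.02334 h⁻¹
Fraction remaining after one interval: e^(−kτ) = e^(−0.02334 × 19.0) = 0.6418
R = 1 / (1 − 0.6418) = 2.792
Css,max = 40.5 × 2.792 = 113.1 µg/L
Css,min = Css,max × e^(−kτ) = 113.1 × 0.6418 ≈ 72.6 µg/L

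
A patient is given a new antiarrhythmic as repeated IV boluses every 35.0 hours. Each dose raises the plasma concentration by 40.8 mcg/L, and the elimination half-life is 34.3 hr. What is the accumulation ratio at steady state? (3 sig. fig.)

1.97

k = ln 2 / 34.3 = 0.02021 hr⁻¹
Fraction remaining after one interval: e^(−kτ) = e^(−0.02021 × 35.0) = 0.4930
R = 1 / (1 − 0.4930) = 1 / 0.5070 ≈ 1.97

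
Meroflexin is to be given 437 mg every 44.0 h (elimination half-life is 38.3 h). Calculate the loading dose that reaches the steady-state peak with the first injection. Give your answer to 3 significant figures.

796 mg

k = ln 2 / 38.3 = 0.01810 h⁻¹
Accumulation ratio R = 1 / (1 − e^(−kτ)) = 1 / (1 − e^(−0.01810×44.0)) = 1 / (1 − 0.4510) = 1.821
Loading dose = maintenance dose × R = 437 × 1.821 ≈ 796 mg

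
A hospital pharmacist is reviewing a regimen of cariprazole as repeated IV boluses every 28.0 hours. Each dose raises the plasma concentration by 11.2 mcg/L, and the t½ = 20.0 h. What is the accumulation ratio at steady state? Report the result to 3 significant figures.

1.61

k = ln 2 / 20.0 = 0.03466 h⁻¹
Fraction remaining after one interval: e^(−kτ) = e^(−0.03466 × 28.0) = 0.3789
R = 1 / (1 − 0.3789) = 1 / 0.6211 ≈ 1.61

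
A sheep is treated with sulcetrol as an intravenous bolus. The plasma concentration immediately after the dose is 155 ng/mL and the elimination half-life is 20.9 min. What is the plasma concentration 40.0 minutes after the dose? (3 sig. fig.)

41.1 ng/mL

k = ln 2 / 20.9 = 0.03316 min⁻¹
40.0 min is 1.914 half-lives, so C = 155 × (1/2)^1.914 = 155 × 0.2654 ≈ 41.1 ng/mL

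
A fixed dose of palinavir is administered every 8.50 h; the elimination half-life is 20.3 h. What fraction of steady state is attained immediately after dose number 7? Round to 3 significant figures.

k = ln 2 / 20.3 = 0.03415 h⁻¹
f_n = 1 − e^(−nkτ) = 1 − e^(−7 × 0.03415 × 8.50) = 1 − e^(−2.032) = 1 − 0.1311 ≈ 0.869

0.869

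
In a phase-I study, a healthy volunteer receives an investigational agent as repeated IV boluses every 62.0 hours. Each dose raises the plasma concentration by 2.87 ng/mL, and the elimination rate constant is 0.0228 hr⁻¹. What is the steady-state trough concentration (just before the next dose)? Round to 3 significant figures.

0.923 ng/mL

Fraction remaining after one interval: e^(−kτ) = e^(−0.02280 × 62.0) = 0.2433
R = 1 / (1 − 0.2433) = 1.321
Css,max = 2.87 × 1.321 = 3.793 ng/mL
Css,min = Css,max × e^(−kτ) = 3.793 × 0.2433 ≈ 0.923 ng/mL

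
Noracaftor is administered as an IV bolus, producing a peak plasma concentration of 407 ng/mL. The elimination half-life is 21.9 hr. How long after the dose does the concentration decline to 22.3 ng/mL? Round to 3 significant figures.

k = ln 2 / 21.9 = 0.03165 hr⁻¹
C(t) = C₀ e^(−kt)  ⇒  t = ln(C₀/C) / k
t = ln(407/22.3) / 0.03165 = 2.904 / 0.03165 ≈ 91.8 hours

91.8 hours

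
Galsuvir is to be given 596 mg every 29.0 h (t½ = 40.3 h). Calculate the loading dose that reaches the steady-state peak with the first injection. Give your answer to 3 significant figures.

1520 mg

k = ln 2 / 40.3 = 0.01720 h⁻¹
Accumulation ratio R = 1 / (1 − e^(−kτ)) = 1 / (1 − e^(−0.01720×29.0)) = 1 / (1 − 0.6073) = 2.546
Loading dose = maintenance dose × R = 596 × 2.546 ≈ 1520 mg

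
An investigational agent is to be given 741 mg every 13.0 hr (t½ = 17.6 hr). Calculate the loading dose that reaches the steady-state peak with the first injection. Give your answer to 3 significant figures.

1850 mg

k = ln 2 / 17.6 = 0.03938 hr⁻¹
Accumulation ratio R = 1 / (1 − e^(−kτ)) = 1 / (1 − e^(−0.03938×13.0)) = 1 / (1 − 0.5993) = 2.496
Loading dose = maintenance dose × R = 741 × 2.496 ≈ 1850 mg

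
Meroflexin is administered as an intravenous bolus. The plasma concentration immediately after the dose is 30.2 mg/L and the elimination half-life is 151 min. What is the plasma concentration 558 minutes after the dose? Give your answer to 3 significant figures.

k = ln 2 / 151 = 0.004590 min⁻¹
558 min is 3.695 half-lives, so C = 30.2 × (1/2)^3.695 = 30.2 × 0.07719 ≈ 2.33 mg/L

2.33 mg/L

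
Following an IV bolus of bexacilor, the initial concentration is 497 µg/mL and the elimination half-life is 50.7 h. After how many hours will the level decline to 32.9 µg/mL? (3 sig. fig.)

k = ln 2 / 50.7 = 0.01367 h⁻¹
C(t) = C₀ e^(−kt)  ⇒  t = ln(C₀/C) / k
t = ln(497/32.9) / 0.01367 = 2.715 / 0.01367 ≈ 199 hours

199 hours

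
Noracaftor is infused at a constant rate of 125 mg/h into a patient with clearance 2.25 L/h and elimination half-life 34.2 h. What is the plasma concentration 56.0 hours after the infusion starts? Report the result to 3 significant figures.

37.7 mg/L

Css = rate / CL = 125 / 2.25 = 55.56 mg/L
k = ln 2 / 34.2 = 0.02027 h⁻¹
C(t) = Css (1 − e^(−kt)) = 55.56 × (1 − e^(−1.135)) = 55.56 × 0.6786 ≈ 37.7 mg/L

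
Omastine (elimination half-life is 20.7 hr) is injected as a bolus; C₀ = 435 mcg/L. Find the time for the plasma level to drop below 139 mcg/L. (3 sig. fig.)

34.1 hours

k = ln 2 / 20.7 = 0.03349 hr⁻¹
C(t) = C₀ e^(−kt)  ⇒  t = ln(C₀/C) / k
t = ln(435/139) / 0.03349 = 1.141 / 0.03349 ≈ 34.1 hours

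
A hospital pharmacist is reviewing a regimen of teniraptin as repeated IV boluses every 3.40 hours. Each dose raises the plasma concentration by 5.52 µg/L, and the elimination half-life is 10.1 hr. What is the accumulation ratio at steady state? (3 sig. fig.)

4.81

k = ln 2 / 10.1 = 0.06863 hr⁻¹
Fraction remaining after one interval: e^(−kτ) = e^(−0.06863 × 3.40) = 0.7919
R = 1 / (1 − 0.7919) = 1 / 0.2081 ≈ 4.81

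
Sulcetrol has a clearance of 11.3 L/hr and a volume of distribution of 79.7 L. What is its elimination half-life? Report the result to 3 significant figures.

4.89 hours

k = CL / V = 11.3 / 79.7 = 0.1418 hr⁻¹
t½ = ln 2 / k = ln 2 / 0.1418 ≈ 4.89 hours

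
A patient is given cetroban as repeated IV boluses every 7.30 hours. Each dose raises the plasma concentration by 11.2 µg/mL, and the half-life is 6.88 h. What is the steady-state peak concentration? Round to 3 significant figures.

k = ln 2 / 6.88 = 0.1007 h⁻¹
Fraction remaining after one interval: e^(−kτ) = e^(−0.1007 × 7.30) = 0.4793
R = 1 / (1 − 0.4793) = 1.920
Css,max = 11.2 × 1.920 ≈ 21.5 µg/mL

21.5 µg/mL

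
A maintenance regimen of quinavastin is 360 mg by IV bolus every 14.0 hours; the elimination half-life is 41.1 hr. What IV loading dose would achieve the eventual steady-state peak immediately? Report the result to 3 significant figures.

k = ln 2 / 41.1 = 0.01686 hr⁻¹
Accumulation ratio R = 1 / (1 − e^(−kτ)) = 1 / (1 − e^(−0.01686×14.0)) = 1 / (1 − 0.7897) = 4.755
Loading dose = maintenance dose × R = 360 × 4.755 ≈ 1710 mg

1710 mg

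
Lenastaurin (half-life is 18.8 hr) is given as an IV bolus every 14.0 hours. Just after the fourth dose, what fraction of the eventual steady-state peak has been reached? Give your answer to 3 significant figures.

k = ln 2 / 18.8 = 0.03687 hr⁻¹
f_n = 1 − e^(−nkτ) = 1 − e^(−4 × 0.03687 × 14.0) = 1 − e^(−2.065) = 1 − 0.1269 ≈ 0.873

0.873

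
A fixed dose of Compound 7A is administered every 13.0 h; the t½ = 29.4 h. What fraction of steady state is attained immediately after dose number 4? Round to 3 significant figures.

0.707

k = ln 2 / 29.4 = 0.02358 h⁻¹
f_n = 1 − e^(−nkτ) = 1 − e^(−4 × 0.02358 × 13.0) = 1 − e^(−1.226) = 1 − 0.2935 ≈ 0.707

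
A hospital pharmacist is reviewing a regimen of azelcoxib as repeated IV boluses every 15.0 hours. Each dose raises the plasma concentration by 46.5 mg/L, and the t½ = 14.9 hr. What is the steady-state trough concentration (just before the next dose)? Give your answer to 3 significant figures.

46.1 mg/L

k = ln 2 / 14.9 = 0.04652 hr⁻¹
Fraction remaining after one interval: e^(−kτ) = e^(−0.04652 × 15.0) = 0.4977
R = 1 / (1 − 0.4977) = 1.991
Css,max = 46.5 × 1.991 = 92.57 mg/L
Css,min = Css,max × e^(−kτ) = 92.57 × 0.4977 ≈ 46.1 mg/L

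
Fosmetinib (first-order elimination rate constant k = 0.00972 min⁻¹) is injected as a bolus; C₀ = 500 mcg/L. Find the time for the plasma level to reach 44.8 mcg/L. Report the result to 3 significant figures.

248 minutes

C(t) = C₀ e^(−kt)  ⇒  t = ln(C₀/C) / k
t = ln(500/44.8) / 0.009720 = 2.412 / 0.009720 ≈ 248 minutes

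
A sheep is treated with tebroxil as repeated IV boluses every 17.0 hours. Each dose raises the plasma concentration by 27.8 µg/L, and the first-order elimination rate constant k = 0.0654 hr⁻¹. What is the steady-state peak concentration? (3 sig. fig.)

Fraction remaining after one interval: e^(−kτ) = e^(−0.06540 × 17.0) = 0.3290
R = 1 / (1 − 0.3290) = 1.490
Css,max = 27.8 × 1.490 ≈ 41.4 µg/L

41.4 µg/L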